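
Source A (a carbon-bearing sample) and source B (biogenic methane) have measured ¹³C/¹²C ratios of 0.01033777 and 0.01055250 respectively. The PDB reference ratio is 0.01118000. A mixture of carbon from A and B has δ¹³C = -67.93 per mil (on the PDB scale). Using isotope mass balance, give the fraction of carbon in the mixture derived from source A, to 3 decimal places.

δ_A = (0.01033777/0.01118000 − 1)×1000 = (0.924666 − 1)×1000 = -75.334 per mil
δ_B = (0.01055250/0.01118000 − 1)×1000 = (0.943873 − 1)×1000 = -56.127 per mil
f_A = (δ_mix − δ_B)/(δ_A − δ_B) = (-67.93 − (-56.127))/(-75.334 − (-56.127))
f_A = -11.803 / -19.207 = 0.6145

0.615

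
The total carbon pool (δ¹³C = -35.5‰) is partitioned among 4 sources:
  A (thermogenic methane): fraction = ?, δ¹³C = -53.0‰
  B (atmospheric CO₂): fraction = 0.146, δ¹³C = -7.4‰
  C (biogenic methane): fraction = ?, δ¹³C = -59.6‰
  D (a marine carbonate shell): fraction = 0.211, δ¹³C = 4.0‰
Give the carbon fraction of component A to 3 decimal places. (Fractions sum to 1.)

Let f_A and f_C be the unknown fractions; fractions sum to 1 so f_A + f_C = 0.643.
Mass balance: Σ fᵢ·δᵢ = δ_bulk ⇒ f_A·(-53.0) + f_C·(-59.6) = -35.5 − (-0.236) = -35.264
Substitute f_C = 0.643 − f_A:
f_A·(-53.0 − -59.6) = -35.264 − 0.643×(-59.6) = 3.059
f_A = 3.059 / 6.6 = 0.4635

0.464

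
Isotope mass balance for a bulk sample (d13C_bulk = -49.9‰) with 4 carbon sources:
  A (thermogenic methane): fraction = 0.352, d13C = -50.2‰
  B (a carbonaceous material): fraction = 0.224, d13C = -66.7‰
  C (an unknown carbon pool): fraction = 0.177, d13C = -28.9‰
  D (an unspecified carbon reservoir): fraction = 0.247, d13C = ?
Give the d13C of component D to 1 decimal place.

Isotope mass balance: δ_bulk = Σ fᵢ·δᵢ.
-49.9 = 0.352×(-50.2) + 0.224×(-66.7) + 0.177×(-28.9) + 0.247×δ_D
0.247·δ_D = -49.9 − (-37.727) = -12.173
δ_D = -12.173 / 0.247 = -49.29‰

-49.3‰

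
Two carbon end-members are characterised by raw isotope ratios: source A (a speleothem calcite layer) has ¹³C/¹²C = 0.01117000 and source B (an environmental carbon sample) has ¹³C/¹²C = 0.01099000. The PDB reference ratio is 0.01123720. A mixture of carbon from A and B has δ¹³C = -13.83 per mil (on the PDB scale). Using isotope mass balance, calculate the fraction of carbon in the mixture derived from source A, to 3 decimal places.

0.510

δ_A = (0.01117000/0.01123720 − 1)×1000 = (0.994020 − 1)×1000 = -5.980 per mil
δ_B = (0.01099000/0.01123720 − 1)×1000 = (0.978002 − 1)×1000 = -21.998 per mil
f_A = (δ_mix − δ_B)/(δ_A − δ_B) = (-13.83 − (-21.998))/(-5.980 − (-21.998))
f_A = 8.168 / 16.018 = 0.5099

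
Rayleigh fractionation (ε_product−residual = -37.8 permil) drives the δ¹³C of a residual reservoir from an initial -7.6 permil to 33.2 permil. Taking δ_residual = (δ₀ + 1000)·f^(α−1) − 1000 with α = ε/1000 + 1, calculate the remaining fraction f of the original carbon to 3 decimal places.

α − 1 = ε/1000 = -0.0378
(δ_res + 1000)/(δ₀ + 1000) = (33.2 + 1000)/(-7.6 + 1000) = 1033.2/992.4 = 1.041112
f = 1.041112^(1/-0.0378) = exp(ln(1.041112)/-0.0378) = exp(0.04029/-0.0378)
f = exp(-1.0659) = 0.3444

0.344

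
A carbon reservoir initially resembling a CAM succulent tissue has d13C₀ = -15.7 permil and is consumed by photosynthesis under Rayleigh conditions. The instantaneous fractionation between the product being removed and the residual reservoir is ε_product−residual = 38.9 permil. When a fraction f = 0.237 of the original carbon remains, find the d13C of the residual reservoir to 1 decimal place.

Rayleigh residual: δ_res = (δ₀ + 1000)·f^(α−1) − 1000
α = ε/1000 + 1 = 1.03890, so α − 1 = 0.03890
f^(α−1) = 0.237^(0.03890) = 0.945535
δ_res = (-15.7 + 1000) × 0.945535 − 1000 = 930.690 − 1000 = -69.31 permil

-69.3 permil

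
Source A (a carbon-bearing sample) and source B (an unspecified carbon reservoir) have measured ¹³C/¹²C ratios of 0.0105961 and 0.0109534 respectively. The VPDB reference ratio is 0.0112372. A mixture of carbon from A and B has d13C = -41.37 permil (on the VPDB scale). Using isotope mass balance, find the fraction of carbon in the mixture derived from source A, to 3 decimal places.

0.507

δ_A = (0.0105961/0.0112372 − 1)×1000 = (0.942948 − 1)×1000 = -57.052 permil
δ_B = (0.0109534/0.0112372 − 1)×1000 = (0.974745 − 1)×1000 = -25.255 permil
f_A = (δ_mix − δ_B)/(δ_A − δ_B) = (-41.37 − (-25.255))/(-57.052 − (-25.255))
f_A = -16.115 / -31.796 = 0.5068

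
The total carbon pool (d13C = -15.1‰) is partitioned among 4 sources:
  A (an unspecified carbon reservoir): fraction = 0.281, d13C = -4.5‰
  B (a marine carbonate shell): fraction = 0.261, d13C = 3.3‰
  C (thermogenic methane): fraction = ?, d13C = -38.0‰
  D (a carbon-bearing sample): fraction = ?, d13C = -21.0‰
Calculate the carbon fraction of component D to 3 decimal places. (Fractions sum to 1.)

Let f_D and f_C be the unknown fractions; fractions sum to 1 so f_D + f_C = 0.458.
Mass balance: Σ fᵢ·δᵢ = δ_bulk ⇒ f_D·(-21.0) + f_C·(-38.0) = -15.1 − (-0.403) = -14.697
Substitute f_C = 0.458 − f_D:
f_D·(-21.0 − -38.0) = -14.697 − 0.458×(-38.0) = 2.707
f_D = 2.707 / 17.0 = 0.1592

0.159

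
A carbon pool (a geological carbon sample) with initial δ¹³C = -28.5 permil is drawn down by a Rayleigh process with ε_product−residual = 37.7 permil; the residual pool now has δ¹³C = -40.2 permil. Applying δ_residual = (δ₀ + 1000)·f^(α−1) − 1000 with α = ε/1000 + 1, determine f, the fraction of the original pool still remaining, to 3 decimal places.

α − 1 = ε/1000 = 0.0377
(δ_res + 1000)/(δ₀ + 1000) = (-40.2 + 1000)/(-28.5 + 1000) = 959.8/971.5 = 0.987957
f = 0.987957^(1/0.0377) = exp(ln(0.987957)/0.0377) = exp(-0.01212/0.0377)
f = exp(-0.3214) = 0.7251

0.725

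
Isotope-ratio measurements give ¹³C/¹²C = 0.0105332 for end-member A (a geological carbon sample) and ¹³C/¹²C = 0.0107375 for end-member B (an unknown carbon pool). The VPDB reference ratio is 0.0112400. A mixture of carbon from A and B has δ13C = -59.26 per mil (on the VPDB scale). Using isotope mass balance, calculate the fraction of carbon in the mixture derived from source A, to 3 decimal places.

0.801

δ_A = (0.0105332/0.0112400 − 1)×1000 = (0.937117 − 1)×1000 = -62.883 per mil
δ_B = (0.0107375/0.0112400 − 1)×1000 = (0.955294 − 1)×1000 = -44.706 per mil
f_A = (δ_mix − δ_B)/(δ_A − δ_B) = (-59.26 − (-44.706))/(-62.883 − (-44.706))
f_A = -14.554 / -18.176 = 0.8007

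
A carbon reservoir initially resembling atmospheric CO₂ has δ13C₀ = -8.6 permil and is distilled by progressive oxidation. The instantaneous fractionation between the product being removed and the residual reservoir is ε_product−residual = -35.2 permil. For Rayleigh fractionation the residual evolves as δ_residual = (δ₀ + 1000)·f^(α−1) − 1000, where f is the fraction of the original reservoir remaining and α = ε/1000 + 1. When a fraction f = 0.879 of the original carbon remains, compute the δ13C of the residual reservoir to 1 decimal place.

Rayleigh residual: δ_res = (δ₀ + 1000)·f^(α−1) − 1000
α = ε/1000 + 1 = 0.96480, so α − 1 = -0.03520
f^(α−1) = 0.879^(-0.03520) = 1.004550
δ_res = (-8.6 + 1000) × 1.004550 − 1000 = 995.911 − 1000 = -4.09 permil

-4.1 permil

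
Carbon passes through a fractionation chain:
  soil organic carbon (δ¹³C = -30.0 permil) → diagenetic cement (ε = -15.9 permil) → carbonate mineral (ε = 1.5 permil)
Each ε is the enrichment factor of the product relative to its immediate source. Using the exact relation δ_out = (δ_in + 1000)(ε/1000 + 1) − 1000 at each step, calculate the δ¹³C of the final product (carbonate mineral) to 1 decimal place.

-44.0 permil

step 1: δ = (-30.00 + 1000)·(-15.9/1000 + 1) − 1000 = -45.42 permil
step 2: δ = (-45.42 + 1000)·(1.5/1000 + 1) − 1000 = -43.99 permil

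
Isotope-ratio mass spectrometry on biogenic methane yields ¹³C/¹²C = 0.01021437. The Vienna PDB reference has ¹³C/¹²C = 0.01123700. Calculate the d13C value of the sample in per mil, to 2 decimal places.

-91.01 per mil

d13C = (R_sample / R_standard − 1) × 1000
R_sample / R_standard = 0.01021437 / 0.01123700 = 0.908994
d13C = (0.908994 − 1) × 1000 = -91.006 per mil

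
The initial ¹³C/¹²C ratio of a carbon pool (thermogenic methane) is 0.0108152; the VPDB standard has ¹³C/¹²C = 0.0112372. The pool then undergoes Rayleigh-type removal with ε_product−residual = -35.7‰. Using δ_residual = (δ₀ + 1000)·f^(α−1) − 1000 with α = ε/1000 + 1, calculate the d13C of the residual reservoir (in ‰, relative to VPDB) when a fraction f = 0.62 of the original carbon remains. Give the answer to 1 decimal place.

-21.0‰

δ₀ = (0.0108152/0.0112372 − 1)×1000 = (0.962446 − 1)×1000 = -37.554‰
α − 1 = ε/1000 = -0.0357
f^(α−1) = 0.62^(-0.0357) = 1.017212
δ_res = (-37.554 + 1000) × 1.017212 − 1000 = 979.012 − 1000 = -20.99‰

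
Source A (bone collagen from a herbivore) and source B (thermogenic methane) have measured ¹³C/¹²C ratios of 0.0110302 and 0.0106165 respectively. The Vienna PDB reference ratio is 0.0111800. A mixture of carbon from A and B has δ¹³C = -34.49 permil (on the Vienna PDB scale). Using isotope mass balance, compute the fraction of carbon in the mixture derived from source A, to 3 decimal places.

δ_A = (0.0110302/0.0111800 − 1)×1000 = (0.986601 − 1)×1000 = -13.399 permil
δ_B = (0.0106165/0.0111800 − 1)×1000 = (0.949597 − 1)×1000 = -50.403 permil
f_A = (δ_mix − δ_B)/(δ_A − δ_B) = (-34.49 − (-50.403))/(-13.399 − (-50.403))
f_A = 15.913 / 37.004 = 0.4300

0.430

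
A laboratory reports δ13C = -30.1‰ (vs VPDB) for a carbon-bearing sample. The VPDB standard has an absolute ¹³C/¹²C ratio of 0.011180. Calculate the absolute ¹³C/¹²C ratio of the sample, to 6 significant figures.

R_sample = R_standard × (δ13C/1000 + 1)
R_sample = 0.011180 × (-30.1/1000 + 1) = 0.011180 × 0.969900
R_sample = 0.0108435

0.0108435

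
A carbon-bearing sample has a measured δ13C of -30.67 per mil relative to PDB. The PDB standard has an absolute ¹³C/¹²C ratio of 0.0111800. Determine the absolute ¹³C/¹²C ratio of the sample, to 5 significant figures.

R_sample = R_standard × (δ13C/1000 + 1)
R_sample = 0.0111800 × (-30.67/1000 + 1) = 0.0111800 × 0.969330
R_sample = 0.0108371

0.010837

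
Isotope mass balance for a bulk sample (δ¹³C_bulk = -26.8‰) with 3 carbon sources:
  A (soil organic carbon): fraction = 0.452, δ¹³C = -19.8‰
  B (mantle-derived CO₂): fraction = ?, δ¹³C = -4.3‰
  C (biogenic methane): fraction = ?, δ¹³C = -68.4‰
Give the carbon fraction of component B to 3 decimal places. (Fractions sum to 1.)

0.306

Let f_B and f_C be the unknown fractions; fractions sum to 1 so f_B + f_C = 0.548.
Mass balance: Σ fᵢ·δᵢ = δ_bulk ⇒ f_B·(-4.3) + f_C·(-68.4) = -26.8 − (-8.950) = -17.850
Substitute f_C = 0.548 − f_B:
f_B·(-4.3 − -68.4) = -17.850 − 0.548×(-68.4) = 19.633
f_B = 19.633 / 64.1 = 0.3063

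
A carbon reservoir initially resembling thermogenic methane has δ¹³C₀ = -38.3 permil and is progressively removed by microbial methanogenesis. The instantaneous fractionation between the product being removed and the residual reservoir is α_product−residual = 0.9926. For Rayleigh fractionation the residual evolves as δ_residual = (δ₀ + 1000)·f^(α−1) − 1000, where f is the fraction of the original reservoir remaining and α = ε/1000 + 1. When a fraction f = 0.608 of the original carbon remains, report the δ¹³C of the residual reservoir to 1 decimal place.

Rayleigh residual: δ_res = (δ₀ + 1000)·f^(α−1) − 1000
α − 1 = -0.00740
f^(α−1) = 0.608^(-0.00740) = 1.003689
δ_res = (-38.3 + 1000) × 1.003689 − 1000 = 965.248 − 1000 = -34.75 permil

-34.8 permil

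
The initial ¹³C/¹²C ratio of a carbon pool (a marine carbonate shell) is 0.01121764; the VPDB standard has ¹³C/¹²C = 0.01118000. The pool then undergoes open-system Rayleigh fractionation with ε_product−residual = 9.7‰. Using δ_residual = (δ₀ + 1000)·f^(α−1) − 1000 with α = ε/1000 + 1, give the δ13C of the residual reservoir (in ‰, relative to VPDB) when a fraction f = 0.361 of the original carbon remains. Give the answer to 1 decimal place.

δ₀ = (0.01121764/0.01118000 − 1)×1000 = (1.003367 − 1)×1000 = 3.367‰
α − 1 = ε/1000 = 0.0097
f^(α−1) = 0.361^(0.0097) = 0.990166
δ_res = (3.367 + 1000) × 0.990166 − 1000 = 993.499 − 1000 = -6.50‰

-6.5‰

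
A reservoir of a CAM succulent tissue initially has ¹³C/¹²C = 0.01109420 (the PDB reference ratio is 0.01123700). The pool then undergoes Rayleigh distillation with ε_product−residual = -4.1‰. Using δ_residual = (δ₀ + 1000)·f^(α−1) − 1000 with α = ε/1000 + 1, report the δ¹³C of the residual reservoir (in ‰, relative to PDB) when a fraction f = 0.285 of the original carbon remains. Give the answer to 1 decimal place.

-7.6‰

δ₀ = (0.01109420/0.01123700 − 1)×1000 = (0.987292 − 1)×1000 = -12.708‰
α − 1 = ε/1000 = -0.0041
f^(α−1) = 0.285^(-0.0041) = 1.005160
δ_res = (-12.708 + 1000) × 1.005160 − 1000 = 992.386 − 1000 = -7.61‰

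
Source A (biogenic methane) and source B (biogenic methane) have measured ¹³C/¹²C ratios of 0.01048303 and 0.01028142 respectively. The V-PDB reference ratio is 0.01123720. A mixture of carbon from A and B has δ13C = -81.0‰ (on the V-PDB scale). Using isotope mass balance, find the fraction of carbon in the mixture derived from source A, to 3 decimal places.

δ_A = (0.01048303/0.01123720 − 1)×1000 = (0.932886 − 1)×1000 = -67.114‰
δ_B = (0.01028142/0.01123720 − 1)×1000 = (0.914945 − 1)×1000 = -85.055‰
f_A = (δ_mix − δ_B)/(δ_A − δ_B) = (-81.0 − (-85.055))/(-67.114 − (-85.055))
f_A = 4.055 / 17.941 = 0.2260

0.226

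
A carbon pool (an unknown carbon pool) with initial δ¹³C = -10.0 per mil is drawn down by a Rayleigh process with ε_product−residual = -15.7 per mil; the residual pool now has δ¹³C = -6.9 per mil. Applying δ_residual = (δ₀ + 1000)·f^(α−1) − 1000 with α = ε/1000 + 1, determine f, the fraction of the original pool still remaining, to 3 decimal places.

α − 1 = ε/1000 = -0.0157
(δ_res + 1000)/(δ₀ + 1000) = (-6.9 + 1000)/(-10.0 + 1000) = 993.1/990.0 = 1.003131
f = 1.003131^(1/-0.0157) = exp(ln(1.003131)/-0.0157) = exp(0.00313/-0.0157)
f = exp(-0.1991) = 0.8194

0.819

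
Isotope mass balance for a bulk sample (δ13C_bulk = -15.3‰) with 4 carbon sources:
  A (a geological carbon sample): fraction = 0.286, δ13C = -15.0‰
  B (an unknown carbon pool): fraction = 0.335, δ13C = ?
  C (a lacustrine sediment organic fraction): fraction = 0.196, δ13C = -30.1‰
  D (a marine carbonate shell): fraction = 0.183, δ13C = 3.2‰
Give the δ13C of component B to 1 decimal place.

Isotope mass balance: δ_bulk = Σ fᵢ·δᵢ.
-15.3 = 0.286×(-15.0) + 0.335×δ_B + 0.196×(-30.1) + 0.183×(3.2)
0.335·δ_B = -15.3 − (-9.604) = -5.696
δ_B = -5.696 / 0.335 = -17.00‰

-17.0‰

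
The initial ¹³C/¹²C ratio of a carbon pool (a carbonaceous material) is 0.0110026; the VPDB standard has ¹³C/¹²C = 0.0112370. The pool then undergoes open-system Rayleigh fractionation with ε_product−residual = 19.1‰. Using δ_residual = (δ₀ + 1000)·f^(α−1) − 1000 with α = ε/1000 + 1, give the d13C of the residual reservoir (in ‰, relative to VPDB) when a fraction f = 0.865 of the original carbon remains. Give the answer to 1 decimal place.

δ₀ = (0.0110026/0.0112370 − 1)×1000 = (0.979140 − 1)×1000 = -20.860‰
α − 1 = ε/1000 = 0.0191
f^(α−1) = 0.865^(0.0191) = 0.997234
δ_res = (-20.860 + 1000) × 0.997234 − 1000 = 976.432 − 1000 = -23.57‰

-23.6‰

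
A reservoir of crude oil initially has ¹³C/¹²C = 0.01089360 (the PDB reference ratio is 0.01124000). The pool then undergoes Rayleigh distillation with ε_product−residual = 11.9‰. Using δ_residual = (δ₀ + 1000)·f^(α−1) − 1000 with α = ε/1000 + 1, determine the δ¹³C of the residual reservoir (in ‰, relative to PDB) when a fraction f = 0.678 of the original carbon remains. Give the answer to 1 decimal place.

-35.3‰

δ₀ = (0.01089360/0.01124000 − 1)×1000 = (0.969181 − 1)×1000 = -30.819‰
α − 1 = ε/1000 = 0.0119
f^(α−1) = 0.678^(0.0119) = 0.995386
δ_res = (-30.819 + 1000) × 0.995386 − 1000 = 964.710 − 1000 = -35.29‰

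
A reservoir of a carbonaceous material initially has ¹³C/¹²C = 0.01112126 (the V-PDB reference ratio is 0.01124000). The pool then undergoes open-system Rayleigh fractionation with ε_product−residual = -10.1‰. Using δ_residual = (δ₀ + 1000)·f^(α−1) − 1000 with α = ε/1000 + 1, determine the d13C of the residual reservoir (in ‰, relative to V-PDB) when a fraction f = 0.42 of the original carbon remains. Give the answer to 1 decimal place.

-1.9‰

δ₀ = (0.01112126/0.01124000 − 1)×1000 = (0.989436 − 1)×1000 = -10.564‰
α − 1 = ε/1000 = -0.0101
f^(α−1) = 0.42^(-0.0101) = 1.008800
δ_res = (-10.564 + 1000) × 1.008800 − 1000 = 998.143 − 1000 = -1.86‰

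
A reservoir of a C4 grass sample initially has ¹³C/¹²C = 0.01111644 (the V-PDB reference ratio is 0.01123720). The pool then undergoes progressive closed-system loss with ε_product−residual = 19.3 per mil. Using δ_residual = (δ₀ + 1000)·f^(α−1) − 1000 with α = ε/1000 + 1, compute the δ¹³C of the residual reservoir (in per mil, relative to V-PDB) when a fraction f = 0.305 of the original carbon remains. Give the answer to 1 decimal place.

δ₀ = (0.01111644/0.01123720 − 1)×1000 = (0.989254 − 1)×1000 = -10.746 per mil
α − 1 = ε/1000 = 0.0193
f^(α−1) = 0.305^(0.0193) = 0.977343
δ_res = (-10.746 + 1000) × 0.977343 − 1000 = 966.840 − 1000 = -33.16 per mil

-33.2 per mil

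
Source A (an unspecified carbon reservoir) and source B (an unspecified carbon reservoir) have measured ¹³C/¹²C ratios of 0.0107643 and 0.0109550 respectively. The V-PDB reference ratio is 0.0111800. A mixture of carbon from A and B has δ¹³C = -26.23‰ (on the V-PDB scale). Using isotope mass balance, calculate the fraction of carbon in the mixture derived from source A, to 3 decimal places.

0.358

δ_A = (0.0107643/0.0111800 − 1)×1000 = (0.962818 − 1)×1000 = -37.182‰
δ_B = (0.0109550/0.0111800 − 1)×1000 = (0.979875 − 1)×1000 = -20.125‰
f_A = (δ_mix − δ_B)/(δ_A − δ_B) = (-26.23 − (-20.125))/(-37.182 − (-20.125))
f_A = -6.105 / -17.057 = 0.3579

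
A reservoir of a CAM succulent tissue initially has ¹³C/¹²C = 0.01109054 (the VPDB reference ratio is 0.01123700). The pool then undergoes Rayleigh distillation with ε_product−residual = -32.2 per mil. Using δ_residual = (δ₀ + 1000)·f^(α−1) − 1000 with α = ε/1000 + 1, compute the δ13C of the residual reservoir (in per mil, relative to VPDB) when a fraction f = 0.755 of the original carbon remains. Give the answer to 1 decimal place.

-4.1 per mil

δ₀ = (0.01109054/0.01123700 − 1)×1000 = (0.986966 − 1)×1000 = -13.034 per mil
α − 1 = ε/1000 = -0.0322
f^(α−1) = 0.755^(-0.0322) = 1.009090
δ_res = (-13.034 + 1000) × 1.009090 − 1000 = 995.938 − 1000 = -4.06 per mil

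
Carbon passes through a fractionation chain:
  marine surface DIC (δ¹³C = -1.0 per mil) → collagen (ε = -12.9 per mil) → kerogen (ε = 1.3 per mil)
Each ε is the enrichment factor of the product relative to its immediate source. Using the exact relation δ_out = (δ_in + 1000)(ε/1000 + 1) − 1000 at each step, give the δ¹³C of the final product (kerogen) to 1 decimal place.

step 1: δ = (-1.00 + 1000)·(-12.9/1000 + 1) − 1000 = -13.89 per mil
step 2: δ = (-13.89 + 1000)·(1.3/1000 + 1) − 1000 = -12.61 per mil

-12.6 per mil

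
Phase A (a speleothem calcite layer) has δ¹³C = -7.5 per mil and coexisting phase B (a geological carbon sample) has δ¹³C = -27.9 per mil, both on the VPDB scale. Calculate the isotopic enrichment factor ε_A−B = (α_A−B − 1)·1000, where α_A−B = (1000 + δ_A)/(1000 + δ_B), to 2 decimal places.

20.99 per mil

α_A−B = (1000 + -7.5) / (1000 + -27.9) = 992.5 / 972.1 = 1.020985
ε_A−B = (1.020985 − 1) × 1000 = 20.985 per mil
(The approximation ε ≈ δ_A − δ_B would give 20.4 per mil.)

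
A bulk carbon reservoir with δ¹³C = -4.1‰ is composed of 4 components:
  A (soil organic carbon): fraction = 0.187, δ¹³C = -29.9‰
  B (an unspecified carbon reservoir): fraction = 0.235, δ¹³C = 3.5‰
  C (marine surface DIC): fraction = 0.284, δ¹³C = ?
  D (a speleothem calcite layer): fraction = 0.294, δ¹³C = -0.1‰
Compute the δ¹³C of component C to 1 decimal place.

2.5‰

Isotope mass balance: δ_bulk = Σ fᵢ·δᵢ.
-4.1 = 0.187×(-29.9) + 0.235×(3.5) + 0.284×δ_C + 0.294×(-0.1)
0.284·δ_C = -4.1 − (-4.798) = 0.698
δ_C = 0.698 / 0.284 = 2.46‰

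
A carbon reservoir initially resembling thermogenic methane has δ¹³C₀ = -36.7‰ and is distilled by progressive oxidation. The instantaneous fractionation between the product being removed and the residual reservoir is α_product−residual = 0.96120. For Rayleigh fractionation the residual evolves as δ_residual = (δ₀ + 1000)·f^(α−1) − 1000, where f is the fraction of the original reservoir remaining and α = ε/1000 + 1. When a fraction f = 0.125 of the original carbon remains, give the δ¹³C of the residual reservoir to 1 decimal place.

Rayleigh residual: δ_res = (δ₀ + 1000)·f^(α−1) − 1000
α − 1 = -0.03880
f^(α−1) = 0.125^(-0.03880) = 1.084026
δ_res = (-36.7 + 1000) × 1.084026 − 1000 = 1044.243 − 1000 = 44.24‰

44.2‰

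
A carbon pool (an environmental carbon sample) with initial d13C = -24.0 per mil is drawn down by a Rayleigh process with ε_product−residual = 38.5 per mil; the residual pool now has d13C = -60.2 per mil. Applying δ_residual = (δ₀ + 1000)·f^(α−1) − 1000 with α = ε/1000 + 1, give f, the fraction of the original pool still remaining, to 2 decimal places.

0.37

α − 1 = ε/1000 = 0.0385
(δ_res + 1000)/(δ₀ + 1000) = (-60.2 + 1000)/(-24.0 + 1000) = 939.8/976.0 = 0.962910
f = 0.962910^(1/0.0385) = exp(ln(0.962910)/0.0385) = exp(-0.03780/0.0385)
f = exp(-0.9817) = 0.3747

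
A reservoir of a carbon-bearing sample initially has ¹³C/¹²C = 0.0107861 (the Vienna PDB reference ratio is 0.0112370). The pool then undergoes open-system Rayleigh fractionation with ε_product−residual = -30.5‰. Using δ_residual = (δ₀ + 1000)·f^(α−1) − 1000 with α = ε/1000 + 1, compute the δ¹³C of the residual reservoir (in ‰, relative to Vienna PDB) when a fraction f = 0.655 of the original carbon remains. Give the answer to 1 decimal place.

δ₀ = (0.0107861/0.0112370 − 1)×1000 = (0.959874 − 1)×1000 = -40.126‰
α − 1 = ε/1000 = -0.0305
f^(α−1) = 0.655^(-0.0305) = 1.012989
δ_res = (-40.126 + 1000) × 1.012989 − 1000 = 972.341 − 1000 = -27.66‰

-27.7‰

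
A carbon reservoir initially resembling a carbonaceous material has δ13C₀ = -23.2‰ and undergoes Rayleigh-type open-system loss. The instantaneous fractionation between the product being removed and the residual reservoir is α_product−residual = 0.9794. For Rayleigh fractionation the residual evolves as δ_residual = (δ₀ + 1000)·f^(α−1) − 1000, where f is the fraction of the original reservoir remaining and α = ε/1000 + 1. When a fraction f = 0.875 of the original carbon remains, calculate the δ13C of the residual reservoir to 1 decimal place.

-20.5‰

Rayleigh residual: δ_res = (δ₀ + 1000)·f^(α−1) − 1000
α − 1 = -0.02060
f^(α−1) = 0.875^(-0.02060) = 1.002755
δ_res = (-23.2 + 1000) × 1.002755 − 1000 = 979.491 − 1000 = -20.51‰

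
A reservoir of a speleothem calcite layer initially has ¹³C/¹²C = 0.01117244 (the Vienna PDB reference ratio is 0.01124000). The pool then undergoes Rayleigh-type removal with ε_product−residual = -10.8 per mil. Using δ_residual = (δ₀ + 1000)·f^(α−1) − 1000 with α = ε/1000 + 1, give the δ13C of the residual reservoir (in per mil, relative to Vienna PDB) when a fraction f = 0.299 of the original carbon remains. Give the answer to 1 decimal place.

δ₀ = (0.01117244/0.01124000 − 1)×1000 = (0.993989 − 1)×1000 = -6.011 per mil
α − 1 = ε/1000 = -0.0108
f^(α−1) = 0.299^(-0.0108) = 1.013124
δ_res = (-6.011 + 1000) × 1.013124 − 1000 = 1007.035 − 1000 = 7.03 per mil

7.0 per mil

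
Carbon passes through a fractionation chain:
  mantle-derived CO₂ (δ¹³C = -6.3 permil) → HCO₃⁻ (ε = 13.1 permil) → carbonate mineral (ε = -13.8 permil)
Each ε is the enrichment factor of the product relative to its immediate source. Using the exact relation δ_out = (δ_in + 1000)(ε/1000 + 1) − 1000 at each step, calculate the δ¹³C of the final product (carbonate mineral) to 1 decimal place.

step 1: δ = (-6.30 + 1000)·(13.1/1000 + 1) − 1000 = 6.72 permil
step 2: δ = (6.72 + 1000)·(-13.8/1000 + 1) − 1000 = -7.18 permil

-7.2 permil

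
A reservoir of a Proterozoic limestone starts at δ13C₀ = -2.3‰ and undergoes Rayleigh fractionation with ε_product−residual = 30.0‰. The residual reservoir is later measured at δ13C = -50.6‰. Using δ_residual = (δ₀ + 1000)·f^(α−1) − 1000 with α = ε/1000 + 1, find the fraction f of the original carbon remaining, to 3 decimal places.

0.191

α − 1 = ε/1000 = 0.0300
(δ_res + 1000)/(δ₀ + 1000) = (-50.6 + 1000)/(-2.3 + 1000) = 949.4/997.7 = 0.951589
f = 0.951589^(1/0.0300) = exp(ln(0.951589)/0.0300) = exp(-0.04962/0.0300)
f = exp(-1.6541) = 0.1913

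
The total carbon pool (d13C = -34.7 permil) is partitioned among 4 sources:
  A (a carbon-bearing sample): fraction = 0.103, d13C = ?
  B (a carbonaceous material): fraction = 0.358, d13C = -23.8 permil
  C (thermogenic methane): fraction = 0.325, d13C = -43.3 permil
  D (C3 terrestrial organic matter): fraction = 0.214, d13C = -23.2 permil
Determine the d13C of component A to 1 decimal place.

-69.3 permil

Isotope mass balance: δ_bulk = Σ fᵢ·δᵢ.
-34.7 = 0.103×δ_A + 0.358×(-23.8) + 0.325×(-43.3) + 0.214×(-23.2)
0.103·δ_A = -34.7 − (-27.558) = -7.142
δ_A = -7.142 / 0.103 = -69.34 permil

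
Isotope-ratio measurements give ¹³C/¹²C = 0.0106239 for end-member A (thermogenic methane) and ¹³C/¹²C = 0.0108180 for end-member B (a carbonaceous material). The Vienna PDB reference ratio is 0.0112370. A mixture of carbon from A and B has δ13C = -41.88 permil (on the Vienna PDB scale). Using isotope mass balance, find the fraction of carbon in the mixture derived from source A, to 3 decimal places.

0.266

δ_A = (0.0106239/0.0112370 − 1)×1000 = (0.945439 − 1)×1000 = -54.561 permil
δ_B = (0.0108180/0.0112370 − 1)×1000 = (0.962712 − 1)×1000 = -37.288 permil
f_A = (δ_mix − δ_B)/(δ_A − δ_B) = (-41.88 − (-37.288))/(-54.561 − (-37.288))
f_A = -4.592 / -17.273 = 0.2659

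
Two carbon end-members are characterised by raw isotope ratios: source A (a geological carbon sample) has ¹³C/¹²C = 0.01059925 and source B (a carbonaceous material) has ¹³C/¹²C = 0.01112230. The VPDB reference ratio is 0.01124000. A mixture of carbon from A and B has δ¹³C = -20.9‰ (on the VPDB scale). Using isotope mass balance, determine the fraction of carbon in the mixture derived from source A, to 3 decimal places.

δ_A = (0.01059925/0.01124000 − 1)×1000 = (0.942994 − 1)×1000 = -57.006‰
δ_B = (0.01112230/0.01124000 − 1)×1000 = (0.989528 − 1)×1000 = -10.472‰
f_A = (δ_mix − δ_B)/(δ_A − δ_B) = (-20.9 − (-10.472))/(-57.006 − (-10.472))
f_A = -10.428 / -46.535 = 0.2241

0.224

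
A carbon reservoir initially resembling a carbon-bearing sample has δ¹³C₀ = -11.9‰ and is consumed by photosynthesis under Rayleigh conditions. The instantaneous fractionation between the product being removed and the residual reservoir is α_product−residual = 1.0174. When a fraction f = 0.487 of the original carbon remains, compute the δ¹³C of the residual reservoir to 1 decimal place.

Rayleigh residual: δ_res = (δ₀ + 1000)·f^(α−1) − 1000
α − 1 = 0.01740
f^(α−1) = 0.487^(0.01740) = 0.987559
δ_res = (-11.9 + 1000) × 0.987559 − 1000 = 975.807 − 1000 = -24.19‰

-24.2‰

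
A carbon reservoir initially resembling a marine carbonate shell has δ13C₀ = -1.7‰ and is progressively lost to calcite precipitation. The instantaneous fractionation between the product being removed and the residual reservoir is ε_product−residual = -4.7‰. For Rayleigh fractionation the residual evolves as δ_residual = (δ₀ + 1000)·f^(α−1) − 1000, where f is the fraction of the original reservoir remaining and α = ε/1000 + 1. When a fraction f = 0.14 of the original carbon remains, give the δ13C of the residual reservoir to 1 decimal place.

7.6‰

Rayleigh residual: δ_res = (δ₀ + 1000)·f^(α−1) − 1000
α = ε/1000 + 1 = 0.99530, so α − 1 = -0.00470
f^(α−1) = 0.14^(-0.00470) = 1.009284
δ_res = (-1.7 + 1000) × 1.009284 − 1000 = 1007.568 − 1000 = 7.57‰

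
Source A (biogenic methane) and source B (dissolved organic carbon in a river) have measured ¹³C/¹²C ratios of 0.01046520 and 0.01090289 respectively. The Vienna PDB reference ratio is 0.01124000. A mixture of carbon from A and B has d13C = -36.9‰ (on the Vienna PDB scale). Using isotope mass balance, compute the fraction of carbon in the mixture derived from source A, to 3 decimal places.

0.177

δ_A = (0.01046520/0.01124000 − 1)×1000 = (0.931068 − 1)×1000 = -68.932‰
δ_B = (0.01090289/0.01124000 − 1)×1000 = (0.970008 − 1)×1000 = -29.992‰
f_A = (δ_mix − δ_B)/(δ_A − δ_B) = (-36.9 − (-29.992))/(-68.932 − (-29.992))
f_A = -6.908 / -38.940 = 0.1774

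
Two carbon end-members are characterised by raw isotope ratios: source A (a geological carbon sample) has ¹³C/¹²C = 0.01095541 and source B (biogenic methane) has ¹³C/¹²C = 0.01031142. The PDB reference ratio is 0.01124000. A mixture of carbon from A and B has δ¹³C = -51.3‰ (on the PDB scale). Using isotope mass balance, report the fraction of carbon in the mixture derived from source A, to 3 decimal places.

0.547

δ_A = (0.01095541/0.01124000 − 1)×1000 = (0.974681 − 1)×1000 = -25.319‰
δ_B = (0.01031142/0.01124000 − 1)×1000 = (0.917386 − 1)×1000 = -82.614‰
f_A = (δ_mix − δ_B)/(δ_A − δ_B) = (-51.3 − (-82.614))/(-25.319 − (-82.614))
f_A = 31.314 / 57.294 = 0.5465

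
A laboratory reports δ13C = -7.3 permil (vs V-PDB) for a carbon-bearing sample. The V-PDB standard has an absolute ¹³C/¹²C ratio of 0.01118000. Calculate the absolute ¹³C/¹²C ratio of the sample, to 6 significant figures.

R_sample = R_standard × (δ13C/1000 + 1)
R_sample = 0.01118000 × (-7.3/1000 + 1) = 0.01118000 × 0.992700
R_sample = 0.0110984

0.0110984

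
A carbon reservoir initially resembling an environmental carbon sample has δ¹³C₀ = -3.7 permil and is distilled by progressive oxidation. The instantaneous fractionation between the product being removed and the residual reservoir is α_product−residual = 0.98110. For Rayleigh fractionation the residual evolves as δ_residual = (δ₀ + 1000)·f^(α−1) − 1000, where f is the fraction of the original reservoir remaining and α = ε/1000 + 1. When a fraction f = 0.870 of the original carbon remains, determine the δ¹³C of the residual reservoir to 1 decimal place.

-1.1 permil

Rayleigh residual: δ_res = (δ₀ + 1000)·f^(α−1) − 1000
α − 1 = -0.01890
f^(α−1) = 0.870^(-0.01890) = 1.002636
δ_res = (-3.7 + 1000) × 1.002636 − 1000 = 998.926 − 1000 = -1.07 permil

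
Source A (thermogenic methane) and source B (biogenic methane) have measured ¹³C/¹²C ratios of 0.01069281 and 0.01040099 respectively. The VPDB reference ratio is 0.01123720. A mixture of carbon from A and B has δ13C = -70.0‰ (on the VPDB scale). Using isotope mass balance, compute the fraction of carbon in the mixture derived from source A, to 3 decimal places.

0.170

δ_A = (0.01069281/0.01123720 − 1)×1000 = (0.951555 − 1)×1000 = -48.445‰
δ_B = (0.01040099/0.01123720 − 1)×1000 = (0.925586 − 1)×1000 = -74.414‰
f_A = (δ_mix − δ_B)/(δ_A − δ_B) = (-70.0 − (-74.414))/(-48.445 − (-74.414))
f_A = 4.414 / 25.969 = 0.1700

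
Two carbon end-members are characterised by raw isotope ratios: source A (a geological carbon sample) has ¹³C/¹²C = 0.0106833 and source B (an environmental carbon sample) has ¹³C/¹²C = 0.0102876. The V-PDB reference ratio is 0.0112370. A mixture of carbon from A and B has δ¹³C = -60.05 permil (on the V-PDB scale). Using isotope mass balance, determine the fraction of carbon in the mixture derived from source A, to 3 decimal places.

0.694

δ_A = (0.0106833/0.0112370 − 1)×1000 = (0.950725 − 1)×1000 = -49.275 permil
δ_B = (0.0102876/0.0112370 − 1)×1000 = (0.915511 − 1)×1000 = -84.489 permil
f_A = (δ_mix − δ_B)/(δ_A − δ_B) = (-60.05 − (-84.489))/(-49.275 − (-84.489))
f_A = 24.439 / 35.214 = 0.6940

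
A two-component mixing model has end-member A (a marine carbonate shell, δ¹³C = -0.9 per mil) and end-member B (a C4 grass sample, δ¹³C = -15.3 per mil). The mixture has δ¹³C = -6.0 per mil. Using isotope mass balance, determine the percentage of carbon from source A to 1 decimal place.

δ_mix = f_A·δ_A + (1 − f_A)·δ_B  ⇒  f_A = (δ_mix − δ_B)/(δ_A − δ_B)
f_A = (-6.0 − (-15.3)) / (-0.9 − (-15.3))
f_A = 9.3 / 14.4 = 0.6458

64.6%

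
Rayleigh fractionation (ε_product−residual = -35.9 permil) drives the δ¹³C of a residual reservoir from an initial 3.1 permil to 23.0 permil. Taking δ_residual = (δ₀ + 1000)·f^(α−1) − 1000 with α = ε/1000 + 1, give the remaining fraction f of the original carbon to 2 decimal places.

α − 1 = ε/1000 = -0.0359
(δ_res + 1000)/(δ₀ + 1000) = (23.0 + 1000)/(3.1 + 1000) = 1023.0/1003.1 = 1.019839
f = 1.019839^(1/-0.0359) = exp(ln(1.019839)/-0.0359) = exp(0.01964/-0.0359)
f = exp(-0.5472) = 0.5786

0.58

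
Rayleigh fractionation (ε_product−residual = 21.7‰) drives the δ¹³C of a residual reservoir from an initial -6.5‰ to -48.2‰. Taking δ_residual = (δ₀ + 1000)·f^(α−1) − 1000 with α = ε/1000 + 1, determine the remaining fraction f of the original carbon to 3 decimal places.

0.139

α − 1 = ε/1000 = 0.0217
(δ_res + 1000)/(δ₀ + 1000) = (-48.2 + 1000)/(-6.5 + 1000) = 951.8/993.5 = 0.958027
f = 0.958027^(1/0.0217) = exp(ln(0.958027)/0.0217) = exp(-0.04288/0.0217)
f = exp(-1.9760) = 0.1386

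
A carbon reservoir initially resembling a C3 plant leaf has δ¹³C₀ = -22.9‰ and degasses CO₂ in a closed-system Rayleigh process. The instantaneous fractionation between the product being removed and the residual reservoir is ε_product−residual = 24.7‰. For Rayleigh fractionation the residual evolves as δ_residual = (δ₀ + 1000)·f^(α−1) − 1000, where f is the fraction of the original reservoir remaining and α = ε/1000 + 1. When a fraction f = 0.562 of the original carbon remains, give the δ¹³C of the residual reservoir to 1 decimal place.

Rayleigh residual: δ_res = (δ₀ + 1000)·f^(α−1) − 1000
α = ε/1000 + 1 = 1.02470, so α − 1 = 0.02470
f^(α−1) = 0.562^(0.02470) = 0.985867
δ_res = (-22.9 + 1000) × 0.985867 − 1000 = 963.291 − 1000 = -36.71‰

-36.7‰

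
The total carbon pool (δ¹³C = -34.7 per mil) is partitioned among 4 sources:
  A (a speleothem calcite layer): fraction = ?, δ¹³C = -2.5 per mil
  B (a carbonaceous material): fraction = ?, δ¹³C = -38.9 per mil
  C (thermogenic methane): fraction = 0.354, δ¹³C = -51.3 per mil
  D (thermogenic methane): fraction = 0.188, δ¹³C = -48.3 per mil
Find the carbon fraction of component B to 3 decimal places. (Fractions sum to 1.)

0.173

Let f_B and f_A be the unknown fractions; fractions sum to 1 so f_B + f_A = 0.458.
Mass balance: Σ fᵢ·δᵢ = δ_bulk ⇒ f_B·(-38.9) + f_A·(-2.5) = -34.7 − (-27.241) = -7.459
Substitute f_A = 0.458 − f_B:
f_B·(-38.9 − -2.5) = -7.459 − 0.458×(-2.5) = -6.314
f_B = -6.314 / -36.4 = 0.1735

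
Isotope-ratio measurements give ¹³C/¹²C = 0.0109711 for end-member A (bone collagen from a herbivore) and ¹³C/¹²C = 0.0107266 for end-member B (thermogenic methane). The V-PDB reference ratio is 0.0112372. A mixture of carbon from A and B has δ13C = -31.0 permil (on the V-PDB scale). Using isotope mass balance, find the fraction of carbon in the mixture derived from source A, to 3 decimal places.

δ_A = (0.0109711/0.0112372 − 1)×1000 = (0.976320 − 1)×1000 = -23.680 permil
δ_B = (0.0107266/0.0112372 − 1)×1000 = (0.954562 − 1)×1000 = -45.438 permil
f_A = (δ_mix − δ_B)/(δ_A − δ_B) = (-31.0 − (-45.438))/(-23.680 − (-45.438))
f_A = 14.438 / 21.758 = 0.6636

0.664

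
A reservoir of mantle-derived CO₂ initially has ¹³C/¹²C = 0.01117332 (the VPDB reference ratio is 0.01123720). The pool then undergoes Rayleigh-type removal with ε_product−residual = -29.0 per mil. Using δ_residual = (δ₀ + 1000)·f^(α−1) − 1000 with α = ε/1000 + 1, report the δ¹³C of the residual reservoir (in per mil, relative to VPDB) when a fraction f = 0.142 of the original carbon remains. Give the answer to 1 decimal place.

δ₀ = (0.01117332/0.01123720 − 1)×1000 = (0.994315 − 1)×1000 = -5.685 per mil
α − 1 = ε/1000 = -0.0290
f^(α−1) = 0.142^(-0.0290) = 1.058239
δ_res = (-5.685 + 1000) × 1.058239 − 1000 = 1052.223 − 1000 = 52.22 per mil

52.2 per mil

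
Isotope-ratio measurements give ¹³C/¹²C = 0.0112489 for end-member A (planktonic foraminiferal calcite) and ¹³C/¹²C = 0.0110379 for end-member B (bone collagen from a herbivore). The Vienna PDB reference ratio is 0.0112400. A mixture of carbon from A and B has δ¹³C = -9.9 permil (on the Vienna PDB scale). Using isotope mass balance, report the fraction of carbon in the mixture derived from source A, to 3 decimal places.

0.430

δ_A = (0.0112489/0.0112400 − 1)×1000 = (1.000792 − 1)×1000 = 0.792 permil
δ_B = (0.0110379/0.0112400 − 1)×1000 = (0.982020 − 1)×1000 = -17.980 permil
f_A = (δ_mix − δ_B)/(δ_A − δ_B) = (-9.9 − (-17.980))/(0.792 − (-17.980))
f_A = 8.080 / 18.772 = 0.4304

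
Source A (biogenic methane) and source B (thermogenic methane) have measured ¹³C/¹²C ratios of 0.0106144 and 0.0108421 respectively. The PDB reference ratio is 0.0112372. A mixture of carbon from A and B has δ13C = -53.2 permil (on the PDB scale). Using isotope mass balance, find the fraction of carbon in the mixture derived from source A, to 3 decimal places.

δ_A = (0.0106144/0.0112372 − 1)×1000 = (0.944577 − 1)×1000 = -55.423 permil
δ_B = (0.0108421/0.0112372 − 1)×1000 = (0.964840 − 1)×1000 = -35.160 permil
f_A = (δ_mix − δ_B)/(δ_A − δ_B) = (-53.2 − (-35.160))/(-55.423 − (-35.160))
f_A = -18.040 / -20.263 = 0.8903

0.890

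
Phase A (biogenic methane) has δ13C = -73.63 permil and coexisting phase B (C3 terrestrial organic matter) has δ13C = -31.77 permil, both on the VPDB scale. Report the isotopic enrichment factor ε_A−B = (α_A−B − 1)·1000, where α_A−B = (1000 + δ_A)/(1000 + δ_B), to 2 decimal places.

-43.23 permil

α_A−B = (1000 + -73.63) / (1000 + -31.77) = 926.37 / 968.23 = 0.956766
ε_A−B = (0.956766 − 1) × 1000 = -43.234 permil
(The approximation ε ≈ δ_A − δ_B would give -41.86 permil.)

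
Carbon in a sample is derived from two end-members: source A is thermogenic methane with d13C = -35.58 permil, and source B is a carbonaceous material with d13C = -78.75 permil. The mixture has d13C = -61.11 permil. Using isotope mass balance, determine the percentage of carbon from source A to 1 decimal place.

δ_mix = f_A·δ_A + (1 − f_A)·δ_B  ⇒  f_A = (δ_mix − δ_B)/(δ_A − δ_B)
f_A = (-61.11 − (-78.75)) / (-35.58 − (-78.75))
f_A = 17.64 / 43.17 = 0.4086

40.9%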